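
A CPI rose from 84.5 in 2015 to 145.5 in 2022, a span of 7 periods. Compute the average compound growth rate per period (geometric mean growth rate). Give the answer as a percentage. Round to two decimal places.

Growth factor = (145.5/84.5)^(1/7) = (1.721893)^(1/7) = 1.080725
Growth rate = 1.080725 − 1 = 0.080725 = 8.0725%

8.07%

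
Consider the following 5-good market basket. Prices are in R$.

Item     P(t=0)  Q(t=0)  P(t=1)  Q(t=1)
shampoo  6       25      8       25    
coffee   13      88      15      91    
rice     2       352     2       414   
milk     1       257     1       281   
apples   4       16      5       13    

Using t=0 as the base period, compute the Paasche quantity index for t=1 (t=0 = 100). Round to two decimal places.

106.95

Paasche quantity index uses current-period prices as weights.
ΣP(t=1)·Q(t=1) = 8×25 + 15×91 + 2×414 + 1×281 + 5×13 = 200 + 1365 + 828 + 281 + 65 = 2739
ΣP(t=1)·Q(t=0) = 8×25 + 15×88 + 2×352 + 1×257 + 5×16 = 200 + 1320 + 704 + 257 + 80 = 2561
Index = 2739 / 2561 × 100 = 106.9504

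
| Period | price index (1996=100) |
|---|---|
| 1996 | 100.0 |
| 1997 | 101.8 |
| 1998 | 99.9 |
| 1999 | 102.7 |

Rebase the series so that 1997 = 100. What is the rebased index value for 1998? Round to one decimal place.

98.1

Rebased(1998) = 99.9 / 101.8 × 100 = 98.1336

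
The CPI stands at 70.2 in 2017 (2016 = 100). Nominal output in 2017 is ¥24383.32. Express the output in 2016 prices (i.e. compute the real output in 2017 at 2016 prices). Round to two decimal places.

Real = Nominal ÷ (Index/100) = 24383.32 ÷ (70.2/100)
     = 24383.32 ÷ 0.702 = 34734.0741

34734.07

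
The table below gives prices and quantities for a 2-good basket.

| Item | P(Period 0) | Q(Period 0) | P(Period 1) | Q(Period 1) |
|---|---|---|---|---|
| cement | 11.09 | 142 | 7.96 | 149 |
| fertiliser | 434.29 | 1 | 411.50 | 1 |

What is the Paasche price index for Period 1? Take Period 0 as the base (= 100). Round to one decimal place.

76.6

Paasche price index uses current-period quantities as weights.
ΣP(Period 1)·Q(Period 1) = 7.96×149 + 411.50×1 = 1186.04 + 411.5 = 1597.54
ΣP(Period 0)·Q(Period 1) = 11.09×149 + 434.29×1 = 1652.41 + 434.29 = 2086.7
Index = 1597.54 / 2086.7 × 100 = 76.5582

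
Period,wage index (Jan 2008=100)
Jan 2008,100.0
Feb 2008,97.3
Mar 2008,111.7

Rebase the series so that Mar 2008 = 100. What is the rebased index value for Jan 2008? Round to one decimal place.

Rebased(Jan 2008) = 100.0 / 111.7 × 100 = 89.5255

89.5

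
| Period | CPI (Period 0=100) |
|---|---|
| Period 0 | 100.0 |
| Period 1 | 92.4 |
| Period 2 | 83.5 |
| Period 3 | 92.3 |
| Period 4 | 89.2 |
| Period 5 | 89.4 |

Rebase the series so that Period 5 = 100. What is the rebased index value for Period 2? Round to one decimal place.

93.4

Rebased(Period 2) = 83.5 / 89.4 × 100 = 93.4004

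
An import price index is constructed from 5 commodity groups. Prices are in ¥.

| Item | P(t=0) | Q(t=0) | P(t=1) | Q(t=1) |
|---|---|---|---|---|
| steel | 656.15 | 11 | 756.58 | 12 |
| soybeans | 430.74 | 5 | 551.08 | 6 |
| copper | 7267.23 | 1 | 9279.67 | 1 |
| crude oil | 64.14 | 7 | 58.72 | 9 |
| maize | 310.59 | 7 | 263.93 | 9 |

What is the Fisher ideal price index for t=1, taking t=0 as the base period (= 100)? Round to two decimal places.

116.93

Laspeyres component (base-period weights):
ΣP(t=1)Q(t=0) = 756.58×11 + 551.08×5 + 9279.67×1 + 58.72×7 + 263.93×7 = 8322.38 + 2755.4 + 9279.67 + 411.04 + 1847.51 = 22616
ΣP(t=0)Q(t=0) = 656.15×11 + 430.74×5 + 7267.23×1 + 64.14×7 + 310.59×7 = 7217.65 + 2153.7 + 7267.23 + 448.98 + 2174.13 = 19261.69
L = 22616 / 19261.69 × 100 = 117.4144
Paasche component (current-period weights):
ΣP(t=1)Q(t=1) = 756.58×12 + 551.08×6 + 9279.67×1 + 58.72×9 + 263.93×9 = 9078.96 + 3306.48 + 9279.67 + 528.48 + 2375.37 = 24568.96
ΣP(t=0)Q(t=1) = 656.15×12 + 430.74×6 + 7267.23×1 + 64.14×9 + 310.59×9 = 7873.8 + 2584.44 + 7267.23 + 577.26 + 2795.31 = 21098.04
P = 24568.96 / 21098.04 × 100 = 116.4514
Fisher = √(L × P) = √(117.4144 × 116.4514) = 116.9319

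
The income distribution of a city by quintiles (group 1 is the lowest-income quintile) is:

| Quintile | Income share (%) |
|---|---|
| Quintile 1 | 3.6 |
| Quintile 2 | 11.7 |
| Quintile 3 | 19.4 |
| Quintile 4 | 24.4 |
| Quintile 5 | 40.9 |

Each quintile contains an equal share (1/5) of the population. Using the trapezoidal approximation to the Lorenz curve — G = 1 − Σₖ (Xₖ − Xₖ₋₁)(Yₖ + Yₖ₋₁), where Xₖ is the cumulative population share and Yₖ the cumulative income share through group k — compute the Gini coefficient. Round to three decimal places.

0.349

Cumulative income shares Yₖ: 0.0360, 0.1530, 0.3470, 0.5910, 1.0000
Σ (Xₖ−Xₖ₋₁)(Yₖ+Yₖ₋₁) = (1/5)(0.0360+0.0000) + (1/5)(0.1530+0.0360) + (1/5)(0.3470+0.1530) + (1/5)(0.5910+0.3470) + (1/5)(1.0000+0.5910)
  = 0.0072 + 0.0378 + 0.1000 + 0.1876 + 0.3182 = 0.6508
G = 1 − 0.6508 = 0.3492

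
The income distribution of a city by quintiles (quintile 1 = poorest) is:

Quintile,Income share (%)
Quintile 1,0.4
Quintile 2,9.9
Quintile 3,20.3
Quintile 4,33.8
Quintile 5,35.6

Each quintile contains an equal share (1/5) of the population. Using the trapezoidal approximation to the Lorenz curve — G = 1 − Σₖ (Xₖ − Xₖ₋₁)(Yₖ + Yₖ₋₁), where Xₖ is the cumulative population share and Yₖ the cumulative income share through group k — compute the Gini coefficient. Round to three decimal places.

0.377

Cumulative income shares Yₖ: 0.0040, 0.1030, 0.3060, 0.6440, 1.0000
Σ (Xₖ−Xₖ₋₁)(Yₖ+Yₖ₋₁) = (1/5)(0.0040+0.0000) + (1/5)(0.1030+0.0040) + (1/5)(0.3060+0.1030) + (1/5)(0.6440+0.3060) + (1/5)(1.0000+0.6440)
  = 0.0008 + 0.0214 + 0.0818 + 0.1900 + 0.3288 = 0.6228
G = 1 − 0.6228 = 0.3772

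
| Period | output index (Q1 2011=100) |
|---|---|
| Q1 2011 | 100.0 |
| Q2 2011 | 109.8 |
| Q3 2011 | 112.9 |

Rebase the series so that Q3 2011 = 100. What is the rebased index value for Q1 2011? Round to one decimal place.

Rebased(Q1 2011) = 100.0 / 112.9 × 100 = 88.5740

88.6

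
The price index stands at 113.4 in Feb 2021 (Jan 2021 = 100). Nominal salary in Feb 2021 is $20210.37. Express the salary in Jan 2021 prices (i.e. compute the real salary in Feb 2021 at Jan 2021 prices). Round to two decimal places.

Real = Nominal ÷ (Index/100) = 20210.37 ÷ (113.4/100)
     = 20210.37 ÷ 1.134 = 17822.1958

17822.20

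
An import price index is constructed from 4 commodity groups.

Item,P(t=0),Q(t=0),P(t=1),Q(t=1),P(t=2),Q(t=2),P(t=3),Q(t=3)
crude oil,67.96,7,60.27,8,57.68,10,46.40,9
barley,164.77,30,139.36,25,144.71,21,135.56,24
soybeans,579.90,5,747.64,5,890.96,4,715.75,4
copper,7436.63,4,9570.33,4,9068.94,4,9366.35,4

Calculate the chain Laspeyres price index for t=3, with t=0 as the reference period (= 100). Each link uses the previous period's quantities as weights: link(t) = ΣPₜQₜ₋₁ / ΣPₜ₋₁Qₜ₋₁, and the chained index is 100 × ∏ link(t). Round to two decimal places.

Link t=0→t=1:
ΣP(t=1)Q(t=0) = 60.27×7 + 139.36×30 + 747.64×5 + 9570.33×4 = 421.89 + 4180.8 + 3738.2 + 38281.32 = 46622.21
ΣP(t=0)Q(t=0) = 67.96×7 + 164.77×30 + 579.90×5 + 7436.63×4 = 475.72 + 4943.1 + 2899.5 + 29746.52 = 38064.84
link = 46622.21/38064.84 = 1.224810
Link t=1→t=2:
ΣP(t=2)Q(t=1) = 57.68×8 + 144.71×25 + 890.96×5 + 9068.94×4 = 461.44 + 3617.75 + 4454.8 + 36275.76 = 44809.75
ΣP(t=1)Q(t=1) = 60.27×8 + 139.36×25 + 747.64×5 + 9570.33×4 = 482.16 + 3484 + 3738.2 + 38281.32 = 45985.68
link = 44809.75/45985.68 = 0.974428
Link t=2→t=3:
ΣP(t=3)Q(t=2) = 46.40×10 + 135.56×21 + 715.75×4 + 9366.35×4 = 464 + 2846.76 + 2863 + 37465.4 = 43639.16
ΣP(t=2)Q(t=2) = 57.68×10 + 144.71×21 + 890.96×4 + 9068.94×4 = 576.8 + 3038.91 + 3563.84 + 36275.76 = 43455.31
link = 43639.16/43455.31 = 1.004231
Chained index = 100 × 1.224810 × 0.974428 × 1.004231 = 119.8539

119.85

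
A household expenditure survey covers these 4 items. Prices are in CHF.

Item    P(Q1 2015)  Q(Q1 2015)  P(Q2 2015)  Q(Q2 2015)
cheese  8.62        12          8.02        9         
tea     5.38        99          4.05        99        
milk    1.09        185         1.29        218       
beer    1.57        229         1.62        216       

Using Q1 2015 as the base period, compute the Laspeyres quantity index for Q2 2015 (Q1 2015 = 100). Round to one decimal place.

99.1

Laspeyres quantity index uses base-period prices as weights.
ΣP(Q1 2015)·Q(Q2 2015) = 8.62×9 + 5.38×99 + 1.09×218 + 1.57×216 = 77.58 + 532.62 + 237.62 + 339.12 = 1186.94
ΣP(Q1 2015)·Q(Q1 2015) = 8.62×12 + 5.38×99 + 1.09×185 + 1.57×229 = 103.44 + 532.62 + 201.65 + 359.53 = 1197.24
Index = 1186.94 / 1197.24 × 100 = 99.1397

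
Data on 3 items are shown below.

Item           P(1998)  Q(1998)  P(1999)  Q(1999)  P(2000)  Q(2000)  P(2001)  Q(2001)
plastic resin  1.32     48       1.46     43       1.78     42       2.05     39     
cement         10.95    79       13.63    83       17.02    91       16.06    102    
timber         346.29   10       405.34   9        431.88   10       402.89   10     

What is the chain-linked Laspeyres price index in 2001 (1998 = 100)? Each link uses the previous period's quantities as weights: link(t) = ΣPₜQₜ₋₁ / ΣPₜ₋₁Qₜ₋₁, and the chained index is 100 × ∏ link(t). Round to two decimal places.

123.38

Link 1998→1999:
ΣP(1999)Q(1998) = 1.46×48 + 13.63×79 + 405.34×10 = 70.08 + 1076.77 + 4053.4 = 5200.25
ΣP(1998)Q(1998) = 1.32×48 + 10.95×79 + 346.29×10 = 63.36 + 865.05 + 3462.9 = 4391.31
link = 5200.25/4391.31 = 1.184214
Link 1999→2000:
ΣP(2000)Q(1999) = 1.78×43 + 17.02×83 + 431.88×9 = 76.54 + 1412.66 + 3886.92 = 5376.12
ΣP(1999)Q(1999) = 1.46×43 + 13.63×83 + 405.34×9 = 62.78 + 1131.29 + 3648.06 = 4842.13
link = 5376.12/4842.13 = 1.110280
Link 2000→2001:
ΣP(2001)Q(2000) = 2.05×42 + 16.06×91 + 402.89×10 = 86.1 + 1461.46 + 4028.9 = 5576.46
ΣP(2000)Q(2000) = 1.78×42 + 17.02×91 + 431.88×10 = 74.76 + 1548.82 + 4318.8 = 5942.38
link = 5576.46/5942.38 = 0.938422
Chained index = 100 × 1.184214 × 1.110280 × 0.938422 = 123.3846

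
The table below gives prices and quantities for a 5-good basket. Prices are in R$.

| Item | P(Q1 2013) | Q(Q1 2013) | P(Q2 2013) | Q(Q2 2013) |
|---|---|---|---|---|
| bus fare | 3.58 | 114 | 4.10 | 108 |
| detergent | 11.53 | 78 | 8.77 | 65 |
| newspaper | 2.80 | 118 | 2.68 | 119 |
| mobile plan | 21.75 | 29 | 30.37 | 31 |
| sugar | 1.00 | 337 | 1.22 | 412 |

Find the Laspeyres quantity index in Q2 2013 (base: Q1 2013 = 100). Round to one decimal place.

98.1

Laspeyres quantity index uses base-period prices as weights.
ΣP(Q1 2013)·Q(Q2 2013) = 3.58×108 + 11.53×65 + 2.80×119 + 21.75×31 + 1.00×412 = 386.64 + 749.45 + 333.2 + 674.25 + 412 = 2555.54
ΣP(Q1 2013)·Q(Q1 2013) = 3.58×114 + 11.53×78 + 2.80×118 + 21.75×29 + 1.00×337 = 408.12 + 899.34 + 330.4 + 630.75 + 337 = 2605.61
Index = 2555.54 / 2605.61 × 100 = 98.0784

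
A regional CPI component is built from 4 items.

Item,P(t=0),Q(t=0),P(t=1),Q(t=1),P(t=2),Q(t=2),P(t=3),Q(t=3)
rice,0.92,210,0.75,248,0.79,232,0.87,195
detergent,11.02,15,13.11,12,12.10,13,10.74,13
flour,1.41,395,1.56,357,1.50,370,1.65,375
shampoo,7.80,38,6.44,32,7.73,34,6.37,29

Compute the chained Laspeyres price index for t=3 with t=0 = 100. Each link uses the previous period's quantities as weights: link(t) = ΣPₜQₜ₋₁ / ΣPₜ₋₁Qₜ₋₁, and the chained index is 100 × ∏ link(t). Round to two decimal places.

Link t=0→t=1:
ΣP(t=1)Q(t=0) = 0.75×210 + 13.11×15 + 1.56×395 + 6.44×38 = 157.5 + 196.65 + 616.2 + 244.72 = 1215.07
ΣP(t=0)Q(t=0) = 0.92×210 + 11.02×15 + 1.41×395 + 7.80×38 = 193.2 + 165.3 + 556.95 + 296.4 = 1211.85
link = 1215.07/1211.85 = 1.002657
Link t=1→t=2:
ΣP(t=2)Q(t=1) = 0.79×248 + 12.10×12 + 1.50×357 + 7.73×32 = 195.92 + 145.2 + 535.5 + 247.36 = 1123.98
ΣP(t=1)Q(t=1) = 0.75×248 + 13.11×12 + 1.56×357 + 6.44×32 = 186 + 157.32 + 556.92 + 206.08 = 1106.32
link = 1123.98/1106.32 = 1.015963
Link t=2→t=3:
ΣP(t=3)Q(t=2) = 0.87×232 + 10.74×13 + 1.65×370 + 6.37×34 = 201.84 + 139.62 + 610.5 + 216.58 = 1168.54
ΣP(t=2)Q(t=2) = 0.79×232 + 12.10×13 + 1.50×370 + 7.73×34 = 183.28 + 157.3 + 555 + 262.82 = 1158.4
link = 1168.54/1158.4 = 1.008753
Chained index = 100 × 1.002657 × 1.015963 × 1.008753 = 102.7579

102.76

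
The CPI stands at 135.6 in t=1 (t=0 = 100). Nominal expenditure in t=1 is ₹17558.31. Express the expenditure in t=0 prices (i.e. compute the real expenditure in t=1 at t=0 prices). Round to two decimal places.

Real = Nominal ÷ (Index/100) = 17558.31 ÷ (135.6/100)
     = 17558.31 ÷ 1.356 = 12948.6062

12948.61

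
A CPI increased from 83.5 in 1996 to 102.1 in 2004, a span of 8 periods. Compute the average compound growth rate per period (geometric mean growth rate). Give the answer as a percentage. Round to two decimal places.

Growth factor = (102.1/83.5)^(1/8) = (1.222754)^(1/8) = 1.025457
Growth rate = 1.025457 − 1 = 0.025457 = 2.5457%

2.55%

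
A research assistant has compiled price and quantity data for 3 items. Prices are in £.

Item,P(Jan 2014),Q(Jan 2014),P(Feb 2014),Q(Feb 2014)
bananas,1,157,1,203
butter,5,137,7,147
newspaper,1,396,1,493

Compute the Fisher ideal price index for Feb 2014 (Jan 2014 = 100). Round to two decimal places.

Laspeyres component (base-period weights):
ΣP(Feb 2014)Q(Jan 2014) = 1×157 + 7×137 + 1×396 = 157 + 959 + 396 = 1512
ΣP(Jan 2014)Q(Jan 2014) = 1×157 + 5×137 + 1×396 = 157 + 685 + 396 = 1238
L = 1512 / 1238 × 100 = 122.1325
Paasche component (current-period weights):
ΣP(Feb 2014)Q(Feb 2014) = 1×203 + 7×147 + 1×493 = 203 + 1029 + 493 = 1725
ΣP(Jan 2014)Q(Feb 2014) = 1×203 + 5×147 + 1×493 = 203 + 735 + 493 = 1431
P = 1725 / 1431 × 100 = 120.5451
Fisher = √(L × P) = √(122.1325 × 120.5451) = 121.3362

121.34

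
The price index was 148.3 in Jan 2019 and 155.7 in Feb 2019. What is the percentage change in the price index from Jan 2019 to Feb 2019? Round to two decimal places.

4.99%

Change = (155.7 − 148.3) / 148.3 × 100
       = 7.4 / 148.3 × 100 = 4.9899%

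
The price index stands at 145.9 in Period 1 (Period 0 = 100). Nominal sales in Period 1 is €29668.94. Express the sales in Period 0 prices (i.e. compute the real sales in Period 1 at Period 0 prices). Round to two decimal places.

20335.12

Real = Nominal ÷ (Index/100) = 29668.94 ÷ (145.9/100)
     = 29668.94 ÷ 1.459 = 20335.1199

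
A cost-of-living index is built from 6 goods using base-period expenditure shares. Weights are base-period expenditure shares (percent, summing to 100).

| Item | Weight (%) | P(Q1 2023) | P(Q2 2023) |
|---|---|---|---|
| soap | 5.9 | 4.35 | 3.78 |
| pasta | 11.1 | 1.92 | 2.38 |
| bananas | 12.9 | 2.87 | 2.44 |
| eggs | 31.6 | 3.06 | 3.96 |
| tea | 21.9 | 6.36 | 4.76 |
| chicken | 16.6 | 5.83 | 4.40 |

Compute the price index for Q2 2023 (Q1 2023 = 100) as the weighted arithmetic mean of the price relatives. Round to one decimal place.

soap: 5.9 × (3.78/4.35) = 5.9 × 0.868966 = 5.1269
pasta: 11.1 × (2.38/1.92) = 11.1 × 1.239583 = 13.7594
bananas: 12.9 × (2.44/2.87) = 12.9 × 0.850174 = 10.9672
eggs: 31.6 × (3.96/3.06) = 31.6 × 1.294118 = 40.8941
tea: 21.9 × (4.76/6.36) = 21.9 × 0.748428 = 16.3906
chicken: 16.6 × (4.40/5.83) = 16.6 × 0.754717 = 12.5283
Index = Σ wᵢ·(p₁ᵢ/p₀ᵢ) = 5.1269 + 13.7594 + 10.9672 + 40.8941 + 16.3906 + 12.5283 = 99.6665

99.7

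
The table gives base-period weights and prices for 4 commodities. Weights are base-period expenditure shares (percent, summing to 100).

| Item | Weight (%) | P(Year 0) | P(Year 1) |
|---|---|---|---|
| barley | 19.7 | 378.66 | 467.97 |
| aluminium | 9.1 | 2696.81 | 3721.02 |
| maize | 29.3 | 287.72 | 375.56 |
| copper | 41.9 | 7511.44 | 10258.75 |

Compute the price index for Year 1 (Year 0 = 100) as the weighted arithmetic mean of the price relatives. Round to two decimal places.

barley: 19.7 × (467.97/378.66) = 19.7 × 1.235858 = 24.3464
aluminium: 9.1 × (3721.02/2696.81) = 9.1 × 1.379786 = 12.5561
maize: 29.3 × (375.56/287.72) = 29.3 × 1.305297 = 38.2452
copper: 41.9 × (10258.75/7511.44) = 41.9 × 1.365750 = 57.2249
Index = Σ wᵢ·(p₁ᵢ/p₀ᵢ) = 24.3464 + 12.5561 + 38.2452 + 57.2249 = 132.3726

132.37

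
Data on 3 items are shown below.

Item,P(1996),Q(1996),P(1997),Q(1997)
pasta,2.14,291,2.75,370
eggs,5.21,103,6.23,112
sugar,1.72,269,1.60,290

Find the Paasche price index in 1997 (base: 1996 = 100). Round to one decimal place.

Paasche price index uses current-period quantities as weights.
ΣP(1997)·Q(1997) = 2.75×370 + 6.23×112 + 1.60×290 = 1017.5 + 697.76 + 464 = 2179.26
ΣP(1996)·Q(1997) = 2.14×370 + 5.21×112 + 1.72×290 = 791.8 + 583.52 + 498.8 = 1874.12
Index = 2179.26 / 1874.12 × 100 = 116.2818

116.3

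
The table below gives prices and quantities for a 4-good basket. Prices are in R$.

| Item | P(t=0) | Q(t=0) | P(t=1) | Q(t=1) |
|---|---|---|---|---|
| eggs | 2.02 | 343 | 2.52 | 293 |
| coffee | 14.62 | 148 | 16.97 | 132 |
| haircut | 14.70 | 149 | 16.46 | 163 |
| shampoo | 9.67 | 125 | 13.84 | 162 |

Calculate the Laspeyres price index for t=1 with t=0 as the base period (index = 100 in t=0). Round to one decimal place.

120.8

Laspeyres price index uses base-period quantities as weights.
ΣP(t=1)·Q(t=0) = 2.52×343 + 16.97×148 + 16.46×149 + 13.84×125 = 864.36 + 2511.56 + 2452.54 + 1730 = 7558.46
ΣP(t=0)·Q(t=0) = 2.02×343 + 14.62×148 + 14.70×149 + 9.67×125 = 692.86 + 2163.76 + 2190.3 + 1208.75 = 6255.67
Index = 7558.46 / 6255.67 × 100 = 120.8257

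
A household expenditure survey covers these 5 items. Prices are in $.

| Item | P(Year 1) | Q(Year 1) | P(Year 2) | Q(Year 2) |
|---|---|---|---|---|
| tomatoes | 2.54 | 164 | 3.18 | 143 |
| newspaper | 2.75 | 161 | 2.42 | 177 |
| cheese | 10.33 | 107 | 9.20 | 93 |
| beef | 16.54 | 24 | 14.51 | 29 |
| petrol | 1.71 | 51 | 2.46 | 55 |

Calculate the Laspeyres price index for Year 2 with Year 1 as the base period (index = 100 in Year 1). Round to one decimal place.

96.8

Laspeyres price index uses base-period quantities as weights.
ΣP(Year 2)·Q(Year 1) = 3.18×164 + 2.42×161 + 9.20×107 + 14.51×24 + 2.46×51 = 521.52 + 389.62 + 984.4 + 348.24 + 125.46 = 2369.24
ΣP(Year 1)·Q(Year 1) = 2.54×164 + 2.75×161 + 10.33×107 + 16.54×24 + 1.71×51 = 416.56 + 442.75 + 1105.31 + 396.96 + 87.21 = 2448.79
Index = 2369.24 / 2448.79 × 100 = 96.7515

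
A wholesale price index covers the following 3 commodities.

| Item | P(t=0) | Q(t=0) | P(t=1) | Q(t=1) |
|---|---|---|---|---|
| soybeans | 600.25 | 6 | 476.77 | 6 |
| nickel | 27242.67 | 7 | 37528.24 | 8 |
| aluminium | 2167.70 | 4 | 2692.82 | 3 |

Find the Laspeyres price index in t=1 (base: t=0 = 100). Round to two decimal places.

Laspeyres price index uses base-period quantities as weights.
ΣP(t=1)·Q(t=0) = 476.77×6 + 37528.24×7 + 2692.82×4 = 2860.62 + 262697.68 + 10771.28 = 276329.58
ΣP(t=0)·Q(t=0) = 600.25×6 + 27242.67×7 + 2167.70×4 = 3601.5 + 190698.69 + 8670.8 = 202970.99
Index = 276329.58 / 202970.99 × 100 = 136.1424

136.14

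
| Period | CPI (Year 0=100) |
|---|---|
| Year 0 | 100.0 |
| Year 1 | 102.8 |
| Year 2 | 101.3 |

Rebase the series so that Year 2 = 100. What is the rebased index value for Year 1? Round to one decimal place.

101.5

Rebased(Year 1) = 102.8 / 101.3 × 100 = 101.4808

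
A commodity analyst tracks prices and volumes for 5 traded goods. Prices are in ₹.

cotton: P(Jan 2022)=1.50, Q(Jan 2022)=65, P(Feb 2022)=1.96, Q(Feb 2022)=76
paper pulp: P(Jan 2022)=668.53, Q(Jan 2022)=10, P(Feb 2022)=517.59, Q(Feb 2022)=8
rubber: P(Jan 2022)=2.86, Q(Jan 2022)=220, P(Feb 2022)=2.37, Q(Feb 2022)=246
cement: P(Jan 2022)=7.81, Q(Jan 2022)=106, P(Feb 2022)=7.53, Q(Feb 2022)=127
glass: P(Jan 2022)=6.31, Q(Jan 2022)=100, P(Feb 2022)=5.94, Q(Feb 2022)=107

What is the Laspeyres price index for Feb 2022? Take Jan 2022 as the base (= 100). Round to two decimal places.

81.35

Laspeyres price index uses base-period quantities as weights.
ΣP(Feb 2022)·Q(Jan 2022) = 1.96×65 + 517.59×10 + 2.37×220 + 7.53×106 + 5.94×100 = 127.4 + 5175.9 + 521.4 + 798.18 + 594 = 7216.88
ΣP(Jan 2022)·Q(Jan 2022) = 1.50×65 + 668.53×10 + 2.86×220 + 7.81×106 + 6.31×100 = 97.5 + 6685.3 + 629.2 + 827.86 + 631 = 8870.86
Index = 7216.88 / 8870.86 × 100 = 81.3549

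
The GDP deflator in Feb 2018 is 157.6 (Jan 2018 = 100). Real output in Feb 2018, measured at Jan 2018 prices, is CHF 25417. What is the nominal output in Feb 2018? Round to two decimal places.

Nominal = Real × (Index/100) = 25417 × (157.6/100)
        = 25417 × 1.576 = 40057.1920

40057.19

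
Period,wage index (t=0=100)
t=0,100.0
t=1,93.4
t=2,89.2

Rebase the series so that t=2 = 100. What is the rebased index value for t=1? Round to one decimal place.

104.7

Rebased(t=1) = 93.4 / 89.2 × 100 = 104.7085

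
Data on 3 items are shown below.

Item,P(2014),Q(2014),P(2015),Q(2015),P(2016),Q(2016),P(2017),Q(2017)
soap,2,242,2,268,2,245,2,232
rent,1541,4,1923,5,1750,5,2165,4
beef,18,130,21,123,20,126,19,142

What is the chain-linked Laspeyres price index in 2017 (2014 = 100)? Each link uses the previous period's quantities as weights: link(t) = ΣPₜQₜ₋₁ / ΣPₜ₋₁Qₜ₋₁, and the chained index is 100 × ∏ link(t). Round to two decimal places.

Link 2014→2015:
ΣP(2015)Q(2014) = 2×242 + 1923×4 + 21×130 = 484 + 7692 + 2730 = 10906
ΣP(2014)Q(2014) = 2×242 + 1541×4 + 18×130 = 484 + 6164 + 2340 = 8988
link = 10906/8988 = 1.213396
Link 2015→2016:
ΣP(2016)Q(2015) = 2×268 + 1750×5 + 20×123 = 536 + 8750 + 2460 = 11746
ΣP(2015)Q(2015) = 2×268 + 1923×5 + 21×123 = 536 + 9615 + 2583 = 12734
link = 11746/12734 = 0.922412
Link 2016→2017:
ΣP(2017)Q(2016) = 2×245 + 2165×5 + 19×126 = 490 + 10825 + 2394 = 13709
ΣP(2016)Q(2016) = 2×245 + 1750×5 + 20×126 = 490 + 8750 + 2520 = 11760
link = 13709/11760 = 1.165731
Chained index = 100 × 1.213396 × 0.922412 × 1.165731 = 130.4746

130.47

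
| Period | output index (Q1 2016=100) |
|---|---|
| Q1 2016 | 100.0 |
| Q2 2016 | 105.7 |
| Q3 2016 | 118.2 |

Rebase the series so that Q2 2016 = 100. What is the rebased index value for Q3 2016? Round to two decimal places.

Rebased(Q3 2016) = 118.2 / 105.7 × 100 = 111.8259

111.83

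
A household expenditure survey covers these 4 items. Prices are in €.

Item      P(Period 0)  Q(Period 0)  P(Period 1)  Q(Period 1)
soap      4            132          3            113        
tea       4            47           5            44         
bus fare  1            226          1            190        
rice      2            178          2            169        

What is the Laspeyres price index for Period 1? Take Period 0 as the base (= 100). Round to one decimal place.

Laspeyres price index uses base-period quantities as weights.
ΣP(Period 1)·Q(Period 0) = 3×132 + 5×47 + 1×226 + 2×178 = 396 + 235 + 226 + 356 = 1213
ΣP(Period 0)·Q(Period 0) = 4×132 + 4×47 + 1×226 + 2×178 = 528 + 188 + 226 + 356 = 1298
Index = 1213 / 1298 × 100 = 93.4515

93.5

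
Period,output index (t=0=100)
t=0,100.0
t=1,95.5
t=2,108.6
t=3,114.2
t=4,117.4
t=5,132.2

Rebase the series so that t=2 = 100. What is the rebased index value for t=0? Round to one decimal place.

92.1

Rebased(t=0) = 100.0 / 108.6 × 100 = 92.0810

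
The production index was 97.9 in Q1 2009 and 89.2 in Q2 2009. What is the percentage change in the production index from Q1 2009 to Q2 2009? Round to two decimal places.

Change = (89.2 − 97.9) / 97.9 × 100
       = -8.7 / 97.9 × 100 = -8.8866%

-8.89%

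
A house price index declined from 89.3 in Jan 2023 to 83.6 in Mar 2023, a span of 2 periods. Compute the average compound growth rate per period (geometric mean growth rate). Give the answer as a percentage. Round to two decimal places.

Growth factor = (83.6/89.3)^(1/2) = (0.936170)^(1/2) = 0.967559
Growth rate = 0.967559 − 1 = -0.032441 = -3.2441%

-3.24%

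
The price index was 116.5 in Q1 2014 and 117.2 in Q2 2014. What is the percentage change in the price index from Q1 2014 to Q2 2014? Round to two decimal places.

0.60%

Change = (117.2 − 116.5) / 116.5 × 100
       = 0.7 / 116.5 × 100 = 0.6009%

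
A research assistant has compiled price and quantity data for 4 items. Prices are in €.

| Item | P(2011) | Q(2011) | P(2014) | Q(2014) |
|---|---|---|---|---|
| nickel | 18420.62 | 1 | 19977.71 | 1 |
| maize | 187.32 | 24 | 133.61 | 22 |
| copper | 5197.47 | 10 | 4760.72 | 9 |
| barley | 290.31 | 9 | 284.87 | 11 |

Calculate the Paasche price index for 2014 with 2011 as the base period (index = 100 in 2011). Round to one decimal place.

Paasche price index uses current-period quantities as weights.
ΣP(2014)·Q(2014) = 19977.71×1 + 133.61×22 + 4760.72×9 + 284.87×11 = 19977.71 + 2939.42 + 42846.48 + 3133.57 = 68897.18
ΣP(2011)·Q(2014) = 18420.62×1 + 187.32×22 + 5197.47×9 + 290.31×11 = 18420.62 + 4121.04 + 46777.23 + 3193.41 = 72512.3
Index = 68897.18 / 72512.3 × 100 = 95.0145

95.0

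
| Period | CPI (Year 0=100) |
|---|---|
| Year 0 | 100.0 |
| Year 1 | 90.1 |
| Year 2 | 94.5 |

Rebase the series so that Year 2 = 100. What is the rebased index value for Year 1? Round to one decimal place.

Rebased(Year 1) = 90.1 / 94.5 × 100 = 95.3439

95.3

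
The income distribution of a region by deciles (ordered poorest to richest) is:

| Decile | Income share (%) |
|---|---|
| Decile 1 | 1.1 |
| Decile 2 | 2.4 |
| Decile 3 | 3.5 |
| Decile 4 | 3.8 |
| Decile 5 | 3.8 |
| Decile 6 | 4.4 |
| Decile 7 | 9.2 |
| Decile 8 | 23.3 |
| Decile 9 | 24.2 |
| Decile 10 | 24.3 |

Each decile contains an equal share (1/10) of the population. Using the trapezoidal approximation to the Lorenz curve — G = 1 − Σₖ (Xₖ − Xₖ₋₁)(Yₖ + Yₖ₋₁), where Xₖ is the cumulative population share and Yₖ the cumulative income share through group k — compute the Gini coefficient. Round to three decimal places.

0.477

Cumulative income shares Yₖ: 0.0110, 0.0350, 0.0700, 0.1080, 0.1460, 0.1900, 0.2820, 0.5150, 0.7570, 1.0000
Σ (Xₖ−Xₖ₋₁)(Yₖ+Yₖ₋₁) = (1/10)(0.0110+0.0000) + (1/10)(0.0350+0.0110) + (1/10)(0.0700+0.0350) + (1/10)(0.1080+0.0700) + (1/10)(0.1460+0.1080) + (1/10)(0.1900+0.1460) + (1/10)(0.2820+0.1900) + (1/10)(0.5150+0.2820) + (1/10)(0.7570+0.5150) + (1/10)(1.0000+0.7570)
  = 0.0011 + 0.0046 + 0.0105 + 0.0178 + 0.0254 + 0.0336 + 0.0472 + 0.0797 + 0.1272 + 0.1757 = 0.5228
G = 1 − 0.5228 = 0.4772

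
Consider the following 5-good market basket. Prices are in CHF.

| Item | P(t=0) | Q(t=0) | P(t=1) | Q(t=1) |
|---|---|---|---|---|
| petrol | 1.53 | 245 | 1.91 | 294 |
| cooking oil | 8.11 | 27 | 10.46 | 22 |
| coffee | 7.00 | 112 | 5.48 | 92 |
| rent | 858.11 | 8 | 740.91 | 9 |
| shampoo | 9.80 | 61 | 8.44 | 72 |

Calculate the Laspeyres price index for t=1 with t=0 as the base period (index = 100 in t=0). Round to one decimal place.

88.3

Laspeyres price index uses base-period quantities as weights.
ΣP(t=1)·Q(t=0) = 1.91×245 + 10.46×27 + 5.48×112 + 740.91×8 + 8.44×61 = 467.95 + 282.42 + 613.76 + 5927.28 + 514.84 = 7806.25
ΣP(t=0)·Q(t=0) = 1.53×245 + 8.11×27 + 7.00×112 + 858.11×8 + 9.80×61 = 374.85 + 218.97 + 784 + 6864.88 + 597.8 = 8840.5
Index = 7806.25 / 8840.5 × 100 = 88.3010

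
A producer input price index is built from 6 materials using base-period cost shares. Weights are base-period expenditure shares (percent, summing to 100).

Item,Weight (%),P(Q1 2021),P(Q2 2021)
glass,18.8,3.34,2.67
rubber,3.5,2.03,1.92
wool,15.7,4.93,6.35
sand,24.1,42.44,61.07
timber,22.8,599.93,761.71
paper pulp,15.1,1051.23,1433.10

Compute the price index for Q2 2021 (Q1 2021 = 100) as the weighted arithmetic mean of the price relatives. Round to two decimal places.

122.77

glass: 18.8 × (2.67/3.34) = 18.8 × 0.799401 = 15.0287
rubber: 3.5 × (1.92/2.03) = 3.5 × 0.945813 = 3.3103
wool: 15.7 × (6.35/4.93) = 15.7 × 1.288032 = 20.2221
sand: 24.1 × (61.07/42.44) = 24.1 × 1.438973 = 34.6792
timber: 22.8 × (761.71/599.93) = 22.8 × 1.269665 = 28.9484
paper pulp: 15.1 × (1433.10/1051.23) = 15.1 × 1.363260 = 20.5852
Index = Σ wᵢ·(p₁ᵢ/p₀ᵢ) = 15.0287 + 3.3103 + 20.2221 + 34.6792 + 28.9484 + 20.5852 = 122.7740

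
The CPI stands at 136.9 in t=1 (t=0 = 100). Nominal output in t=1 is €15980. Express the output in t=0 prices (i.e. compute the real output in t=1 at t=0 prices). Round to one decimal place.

11672.8

Real = Nominal ÷ (Index/100) = 15980 ÷ (136.9/100)
     = 15980 ÷ 1.369 = 11672.7538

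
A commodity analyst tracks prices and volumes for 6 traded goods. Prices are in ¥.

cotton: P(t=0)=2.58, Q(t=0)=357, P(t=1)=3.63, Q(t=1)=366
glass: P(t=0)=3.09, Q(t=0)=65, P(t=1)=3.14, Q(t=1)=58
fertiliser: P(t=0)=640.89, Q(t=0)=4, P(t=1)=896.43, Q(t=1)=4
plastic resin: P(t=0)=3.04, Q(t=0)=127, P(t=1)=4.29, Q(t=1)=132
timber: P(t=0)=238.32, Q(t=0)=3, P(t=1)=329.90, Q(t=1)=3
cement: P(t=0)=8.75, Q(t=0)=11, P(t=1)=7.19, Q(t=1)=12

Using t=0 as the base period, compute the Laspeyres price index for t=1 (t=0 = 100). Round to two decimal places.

Laspeyres price index uses base-period quantities as weights.
ΣP(t=1)·Q(t=0) = 3.63×357 + 3.14×65 + 896.43×4 + 4.29×127 + 329.90×3 + 7.19×11 = 1295.91 + 204.1 + 3585.72 + 544.83 + 989.7 + 79.09 = 6699.35
ΣP(t=0)·Q(t=0) = 2.58×357 + 3.09×65 + 640.89×4 + 3.04×127 + 238.32×3 + 8.75×11 = 921.06 + 200.85 + 2563.56 + 386.08 + 714.96 + 96.25 = 4882.76
Index = 6699.35 / 4882.76 × 100 = 137.2042

137.20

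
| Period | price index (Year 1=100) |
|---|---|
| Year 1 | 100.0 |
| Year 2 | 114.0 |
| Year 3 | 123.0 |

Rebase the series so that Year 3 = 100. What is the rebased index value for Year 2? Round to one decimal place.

Rebased(Year 2) = 114.0 / 123.0 × 100 = 92.6829

92.7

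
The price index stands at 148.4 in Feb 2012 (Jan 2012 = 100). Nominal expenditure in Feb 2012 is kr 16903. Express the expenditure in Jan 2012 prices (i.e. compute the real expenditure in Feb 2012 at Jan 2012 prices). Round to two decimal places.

11390.16

Real = Nominal ÷ (Index/100) = 16903 ÷ (148.4/100)
     = 16903 ÷ 1.484 = 11390.1617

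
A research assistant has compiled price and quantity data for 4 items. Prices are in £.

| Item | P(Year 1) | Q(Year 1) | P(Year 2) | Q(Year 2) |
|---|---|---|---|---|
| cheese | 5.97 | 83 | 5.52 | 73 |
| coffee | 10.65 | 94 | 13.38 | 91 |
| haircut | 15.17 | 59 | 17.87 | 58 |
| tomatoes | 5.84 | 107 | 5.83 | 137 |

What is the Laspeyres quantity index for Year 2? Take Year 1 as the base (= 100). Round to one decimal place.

Laspeyres quantity index uses base-period prices as weights.
ΣP(Year 1)·Q(Year 2) = 5.97×73 + 10.65×91 + 15.17×58 + 5.84×137 = 435.81 + 969.15 + 879.86 + 800.08 = 3084.9
ΣP(Year 1)·Q(Year 1) = 5.97×83 + 10.65×94 + 15.17×59 + 5.84×107 = 495.51 + 1001.1 + 895.03 + 624.88 = 3016.52
Index = 3084.9 / 3016.52 × 100 = 102.2669

102.3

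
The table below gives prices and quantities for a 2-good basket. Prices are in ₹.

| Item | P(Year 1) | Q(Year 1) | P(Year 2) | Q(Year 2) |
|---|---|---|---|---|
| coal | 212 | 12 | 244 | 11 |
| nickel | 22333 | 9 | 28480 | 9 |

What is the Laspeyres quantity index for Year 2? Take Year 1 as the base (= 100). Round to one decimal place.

99.9

Laspeyres quantity index uses base-period prices as weights.
ΣP(Year 1)·Q(Year 2) = 212×11 + 22333×9 = 2332 + 200997 = 203329
ΣP(Year 1)·Q(Year 1) = 212×12 + 22333×9 = 2544 + 200997 = 203541
Index = 203329 / 203541 × 100 = 99.8958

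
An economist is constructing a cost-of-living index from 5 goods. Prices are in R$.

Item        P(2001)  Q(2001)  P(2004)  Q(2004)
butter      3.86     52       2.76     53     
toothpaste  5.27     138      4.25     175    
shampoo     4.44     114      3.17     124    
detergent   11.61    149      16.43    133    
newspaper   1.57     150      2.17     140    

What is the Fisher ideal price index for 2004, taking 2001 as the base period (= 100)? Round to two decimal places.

Laspeyres component (base-period weights):
ΣP(2004)Q(2001) = 2.76×52 + 4.25×138 + 3.17×114 + 16.43×149 + 2.17×150 = 143.52 + 586.5 + 361.38 + 2448.07 + 325.5 = 3864.97
ΣP(2001)Q(2001) = 3.86×52 + 5.27×138 + 4.44×114 + 11.61×149 + 1.57×150 = 200.72 + 727.26 + 506.16 + 1729.89 + 235.5 = 3399.53
L = 3864.97 / 3399.53 × 100 = 113.6913
Paasche component (current-period weights):
ΣP(2004)Q(2004) = 2.76×53 + 4.25×175 + 3.17×124 + 16.43×133 + 2.17×140 = 146.28 + 743.75 + 393.08 + 2185.19 + 303.8 = 3772.1
ΣP(2001)Q(2004) = 3.86×53 + 5.27×175 + 4.44×124 + 11.61×133 + 1.57×140 = 204.58 + 922.25 + 550.56 + 1544.13 + 219.8 = 3441.32
P = 3772.1 / 3441.32 × 100 = 109.6120
Fisher = √(L × P) = √(113.6913 × 109.6120) = 111.6330

111.63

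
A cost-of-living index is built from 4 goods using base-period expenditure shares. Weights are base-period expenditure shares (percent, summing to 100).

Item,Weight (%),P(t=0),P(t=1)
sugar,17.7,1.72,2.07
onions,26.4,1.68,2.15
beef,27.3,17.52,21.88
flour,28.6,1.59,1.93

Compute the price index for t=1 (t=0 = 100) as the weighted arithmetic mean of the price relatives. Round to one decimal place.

123.9

sugar: 17.7 × (2.07/1.72) = 17.7 × 1.203488 = 21.3017
onions: 26.4 × (2.15/1.68) = 26.4 × 1.279762 = 33.7857
beef: 27.3 × (21.88/17.52) = 27.3 × 1.248858 = 34.0938
flour: 28.6 × (1.93/1.59) = 28.6 × 1.213836 = 34.7157
Index = Σ wᵢ·(p₁ᵢ/p₀ᵢ) = 21.3017 + 33.7857 + 34.0938 + 34.7157 = 123.8970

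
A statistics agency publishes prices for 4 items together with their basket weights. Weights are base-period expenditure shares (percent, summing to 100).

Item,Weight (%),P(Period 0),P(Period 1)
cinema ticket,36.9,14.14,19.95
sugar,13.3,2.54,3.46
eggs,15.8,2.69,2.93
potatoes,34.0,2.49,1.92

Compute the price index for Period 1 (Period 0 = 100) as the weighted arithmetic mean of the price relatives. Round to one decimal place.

113.6

cinema ticket: 36.9 × (19.95/14.14) = 36.9 × 1.410891 = 52.0619
sugar: 13.3 × (3.46/2.54) = 13.3 × 1.362205 = 18.1173
eggs: 15.8 × (2.93/2.69) = 15.8 × 1.089219 = 17.2097
potatoes: 34.0 × (1.92/2.49) = 34.0 × 0.771084 = 26.2169
Index = Σ wᵢ·(p₁ᵢ/p₀ᵢ) = 52.0619 + 18.1173 + 17.2097 + 26.2169 = 113.6057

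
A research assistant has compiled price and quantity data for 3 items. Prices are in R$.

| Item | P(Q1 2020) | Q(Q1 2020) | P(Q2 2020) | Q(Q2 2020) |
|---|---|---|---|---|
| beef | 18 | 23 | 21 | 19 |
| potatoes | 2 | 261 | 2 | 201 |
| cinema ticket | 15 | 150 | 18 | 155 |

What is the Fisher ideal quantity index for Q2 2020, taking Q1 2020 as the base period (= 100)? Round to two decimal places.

96.62

Laspeyres component (base-period weights):
ΣP(Q1 2020)Q(Q2 2020) = 18×19 + 2×201 + 15×155 = 342 + 402 + 2325 = 3069
ΣP(Q1 2020)Q(Q1 2020) = 18×23 + 2×261 + 15×150 = 414 + 522 + 2250 = 3186
L = 3069 / 3186 × 100 = 96.3277
Paasche component (current-period weights):
ΣP(Q2 2020)Q(Q2 2020) = 21×19 + 2×201 + 18×155 = 399 + 402 + 2790 = 3591
ΣP(Q2 2020)Q(Q1 2020) = 21×23 + 2×261 + 18×150 = 483 + 522 + 2700 = 3705
P = 3591 / 3705 × 100 = 96.9231
Fisher = √(L × P) = √(96.3277 × 96.9231) = 96.6249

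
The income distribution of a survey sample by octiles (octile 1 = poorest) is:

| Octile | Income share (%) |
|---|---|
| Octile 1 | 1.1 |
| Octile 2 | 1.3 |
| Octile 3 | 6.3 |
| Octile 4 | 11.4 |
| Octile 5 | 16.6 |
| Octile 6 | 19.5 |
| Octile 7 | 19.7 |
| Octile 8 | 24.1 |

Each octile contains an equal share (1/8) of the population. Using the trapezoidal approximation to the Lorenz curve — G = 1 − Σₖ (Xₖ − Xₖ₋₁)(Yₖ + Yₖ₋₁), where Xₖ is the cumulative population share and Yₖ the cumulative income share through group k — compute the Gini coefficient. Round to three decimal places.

0.372

Cumulative income shares Yₖ: 0.0110, 0.0240, 0.0870, 0.2010, 0.3670, 0.5620, 0.7590, 1.0000
Σ (Xₖ−Xₖ₋₁)(Yₖ+Yₖ₋₁) = (1/8)(0.0110+0.0000) + (1/8)(0.0240+0.0110) + (1/8)(0.0870+0.0240) + (1/8)(0.2010+0.0870) + (1/8)(0.3670+0.2010) + (1/8)(0.5620+0.3670) + (1/8)(0.7590+0.5620) + (1/8)(1.0000+0.7590)
  = 0.0014 + 0.0044 + 0.0139 + 0.0360 + 0.0710 + 0.1161 + 0.1651 + 0.2199 = 0.6278
G = 1 − 0.6278 = 0.3722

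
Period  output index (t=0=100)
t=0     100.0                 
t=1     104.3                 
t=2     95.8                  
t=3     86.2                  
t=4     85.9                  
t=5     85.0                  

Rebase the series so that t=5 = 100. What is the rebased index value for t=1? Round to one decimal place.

Rebased(t=1) = 104.3 / 85.0 × 100 = 122.7059

122.7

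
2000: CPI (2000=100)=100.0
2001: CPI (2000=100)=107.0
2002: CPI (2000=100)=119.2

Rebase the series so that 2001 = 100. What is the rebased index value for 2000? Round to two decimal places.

93.46

Rebased(2000) = 100.0 / 107.0 × 100 = 93.4579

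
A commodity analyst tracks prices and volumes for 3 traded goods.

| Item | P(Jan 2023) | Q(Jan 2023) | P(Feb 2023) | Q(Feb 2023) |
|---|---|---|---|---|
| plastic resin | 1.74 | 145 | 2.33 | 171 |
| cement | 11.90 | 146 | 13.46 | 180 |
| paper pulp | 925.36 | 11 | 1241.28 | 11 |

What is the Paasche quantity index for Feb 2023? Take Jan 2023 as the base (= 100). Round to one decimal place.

Paasche quantity index uses current-period prices as weights.
ΣP(Feb 2023)·Q(Feb 2023) = 2.33×171 + 13.46×180 + 1241.28×11 = 398.43 + 2422.8 + 13654.08 = 16475.31
ΣP(Feb 2023)·Q(Jan 2023) = 2.33×145 + 13.46×146 + 1241.28×11 = 337.85 + 1965.16 + 13654.08 = 15957.09
Index = 16475.31 / 15957.09 × 100 = 103.2476

103.2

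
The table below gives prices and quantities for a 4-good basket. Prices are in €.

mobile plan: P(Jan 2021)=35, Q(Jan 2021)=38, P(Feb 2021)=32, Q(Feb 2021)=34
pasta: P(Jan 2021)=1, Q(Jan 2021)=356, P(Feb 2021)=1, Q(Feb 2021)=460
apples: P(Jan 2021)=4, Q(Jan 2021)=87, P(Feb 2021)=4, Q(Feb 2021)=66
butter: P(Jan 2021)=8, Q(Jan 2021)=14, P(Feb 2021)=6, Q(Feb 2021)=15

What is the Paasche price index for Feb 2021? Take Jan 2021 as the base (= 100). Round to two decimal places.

Paasche price index uses current-period quantities as weights.
ΣP(Feb 2021)·Q(Feb 2021) = 32×34 + 1×460 + 4×66 + 6×15 = 1088 + 460 + 264 + 90 = 1902
ΣP(Jan 2021)·Q(Feb 2021) = 35×34 + 1×460 + 4×66 + 8×15 = 1190 + 460 + 264 + 120 = 2034
Index = 1902 / 2034 × 100 = 93.5103

93.51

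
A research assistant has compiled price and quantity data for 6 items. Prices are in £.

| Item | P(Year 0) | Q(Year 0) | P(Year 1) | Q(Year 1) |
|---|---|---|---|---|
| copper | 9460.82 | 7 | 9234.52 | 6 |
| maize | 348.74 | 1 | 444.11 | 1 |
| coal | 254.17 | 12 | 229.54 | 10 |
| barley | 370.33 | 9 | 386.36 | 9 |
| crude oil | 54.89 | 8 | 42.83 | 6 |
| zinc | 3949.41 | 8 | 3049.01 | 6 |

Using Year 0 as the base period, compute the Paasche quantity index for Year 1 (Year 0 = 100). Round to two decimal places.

83.47

Paasche quantity index uses current-period prices as weights.
ΣP(Year 1)·Q(Year 1) = 9234.52×6 + 444.11×1 + 229.54×10 + 386.36×9 + 42.83×6 + 3049.01×6 = 55407.12 + 444.11 + 2295.4 + 3477.24 + 256.98 + 18294.06 = 80174.91
ΣP(Year 1)·Q(Year 0) = 9234.52×7 + 444.11×1 + 229.54×12 + 386.36×9 + 42.83×8 + 3049.01×8 = 64641.64 + 444.11 + 2754.48 + 3477.24 + 342.64 + 24392.08 = 96052.19
Index = 80174.91 / 96052.19 × 100 = 83.4702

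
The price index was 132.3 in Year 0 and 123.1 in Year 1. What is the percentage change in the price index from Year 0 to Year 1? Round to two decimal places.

Change = (123.1 − 132.3) / 132.3 × 100
       = -9.2 / 132.3 × 100 = -6.9539%

-6.95%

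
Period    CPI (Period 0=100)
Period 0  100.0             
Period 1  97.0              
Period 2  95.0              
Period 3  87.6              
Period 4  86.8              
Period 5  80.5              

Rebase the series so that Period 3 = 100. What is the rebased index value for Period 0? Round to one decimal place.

114.2

Rebased(Period 0) = 100.0 / 87.6 × 100 = 114.1553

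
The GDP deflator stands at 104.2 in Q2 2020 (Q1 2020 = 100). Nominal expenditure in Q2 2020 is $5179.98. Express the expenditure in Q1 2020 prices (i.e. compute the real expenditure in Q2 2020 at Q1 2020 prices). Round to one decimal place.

4971.2

Real = Nominal ÷ (Index/100) = 5179.98 ÷ (104.2/100)
     = 5179.98 ÷ 1.042 = 4971.1900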